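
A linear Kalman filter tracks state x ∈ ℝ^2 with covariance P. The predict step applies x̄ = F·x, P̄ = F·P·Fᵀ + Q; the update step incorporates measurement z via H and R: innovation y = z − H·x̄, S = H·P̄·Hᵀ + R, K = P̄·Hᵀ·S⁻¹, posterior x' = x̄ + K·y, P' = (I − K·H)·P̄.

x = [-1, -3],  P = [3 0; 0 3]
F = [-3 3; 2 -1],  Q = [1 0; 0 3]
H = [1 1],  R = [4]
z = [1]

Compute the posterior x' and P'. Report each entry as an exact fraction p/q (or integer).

x̄ = F·x = [-6, 1]
P̄ = F·P·Fᵀ + Q = [55 -27; -27 18]
y = z − H·x̄ = [6]
S = H·P̄·Hᵀ + R = [23]
K = P̄·Hᵀ·S⁻¹ = [28/23; -9/23]
x' = x̄ + K·y = [30/23, -31/23]
P' = (I − K·H)·P̄ = [481/23 -369/23; -369/23 333/23]

x' = [30/23, -31/23]
P' = [481/23 -369/23; -369/23 333/23]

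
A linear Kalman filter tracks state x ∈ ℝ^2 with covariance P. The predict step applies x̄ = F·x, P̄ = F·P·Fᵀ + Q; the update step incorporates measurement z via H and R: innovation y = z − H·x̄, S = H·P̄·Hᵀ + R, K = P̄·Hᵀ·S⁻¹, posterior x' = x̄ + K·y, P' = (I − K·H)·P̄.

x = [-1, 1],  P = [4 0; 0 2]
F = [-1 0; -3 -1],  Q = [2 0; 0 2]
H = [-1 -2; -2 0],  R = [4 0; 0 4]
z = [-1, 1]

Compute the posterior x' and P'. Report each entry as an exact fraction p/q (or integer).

x' = [-53/313, 166/313]
P' = [204/313 -72/313; -72/313 320/313]

x̄ = F·x = [1, 2]
P̄ = F·P·Fᵀ + Q = [6 12; 12 40]
y = z − H·x̄ = [4, 3]
S = H·P̄·Hᵀ + R = [218 60; 60 28]
K = P̄·Hᵀ·S⁻¹ = [-15/313 -102/313; -142/313 36/313]
x' = x̄ + K·y = [-53/313, 166/313]
P' = (I − K·H)·P̄ = [204/313 -72/313; -72/313 320/313]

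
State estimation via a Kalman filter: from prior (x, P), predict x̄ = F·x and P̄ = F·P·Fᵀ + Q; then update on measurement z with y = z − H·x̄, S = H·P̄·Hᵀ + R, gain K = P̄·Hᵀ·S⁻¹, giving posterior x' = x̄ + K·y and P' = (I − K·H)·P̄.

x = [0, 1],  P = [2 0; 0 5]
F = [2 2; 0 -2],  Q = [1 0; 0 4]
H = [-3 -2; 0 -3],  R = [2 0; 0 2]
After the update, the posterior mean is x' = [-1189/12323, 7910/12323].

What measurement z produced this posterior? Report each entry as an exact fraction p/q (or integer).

x̄ = F·x = [2, -2]
P̄ = F·P·Fᵀ + Q = [29 -20; -20 24]
S = H·P̄·Hᵀ + R = [119 -36; -36 218]
K = P̄·Hᵀ·S⁻¹ = [-4043/12323 2724/12323; 12/12323 -4068/12323]
x' − x̄ = [-25835/12323, 32556/12323] = K·y
y = (KᵀK)⁻¹·Kᵀ·(x' − x̄) = [1, -8]
z = y + H·x̄ = [1, -8] + [-2, 6] = [-1, -2]

z = [-1, -2]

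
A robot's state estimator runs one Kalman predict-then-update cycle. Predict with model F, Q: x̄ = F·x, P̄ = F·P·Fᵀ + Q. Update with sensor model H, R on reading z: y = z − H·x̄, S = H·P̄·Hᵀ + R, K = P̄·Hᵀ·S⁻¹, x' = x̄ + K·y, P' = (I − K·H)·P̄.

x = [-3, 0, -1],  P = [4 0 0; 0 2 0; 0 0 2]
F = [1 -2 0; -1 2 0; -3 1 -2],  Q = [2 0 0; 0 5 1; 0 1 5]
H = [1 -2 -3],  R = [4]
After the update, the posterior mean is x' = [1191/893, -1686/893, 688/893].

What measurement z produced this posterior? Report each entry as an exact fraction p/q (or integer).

x̄ = F·x = [-3, 3, 11]
P̄ = F·P·Fᵀ + Q = [14 -12 -16; -12 17 17; -16 17 51]
S = H·P̄·Hᵀ + R = [893]
K = P̄·Hᵀ·S⁻¹ = [86/893; -97/893; -203/893]
x' − x̄ = [3870/893, -4365/893, -9135/893] = K·y
y = (KᵀK)⁻¹·Kᵀ·(x' − x̄) = [45]
z = y + H·x̄ = [45] + [-42] = [3]

z = [3]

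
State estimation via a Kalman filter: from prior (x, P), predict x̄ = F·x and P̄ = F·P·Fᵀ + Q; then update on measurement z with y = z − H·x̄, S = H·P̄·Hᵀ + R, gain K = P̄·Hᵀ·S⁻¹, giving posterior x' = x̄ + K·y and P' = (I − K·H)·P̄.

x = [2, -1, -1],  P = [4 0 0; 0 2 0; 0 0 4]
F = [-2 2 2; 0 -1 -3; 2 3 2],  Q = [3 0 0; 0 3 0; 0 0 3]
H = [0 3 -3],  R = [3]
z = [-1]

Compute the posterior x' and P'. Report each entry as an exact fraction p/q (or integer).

x̄ = F·x = [-8, 4, -1]
P̄ = F·P·Fᵀ + Q = [43 -28 12; -28 41 -30; 12 -30 53]
y = z − H·x̄ = [-16]
S = H·P̄·Hᵀ + R = [1389]
K = P̄·Hᵀ·S⁻¹ = [-40/463; 71/463; -83/463]
x' = x̄ + K·y = [-3064/463, 716/463, 865/463]
P' = (I − K·H)·P̄ = [15109/463 -4444/463 -4404/463; -4444/463 3860/463 3789/463; -4404/463 3789/463 3872/463]

x' = [-3064/463, 716/463, 865/463]
P' = [15109/463 -4444/463 -4404/463; -4444/463 3860/463 3789/463; -4404/463 3789/463 3872/463]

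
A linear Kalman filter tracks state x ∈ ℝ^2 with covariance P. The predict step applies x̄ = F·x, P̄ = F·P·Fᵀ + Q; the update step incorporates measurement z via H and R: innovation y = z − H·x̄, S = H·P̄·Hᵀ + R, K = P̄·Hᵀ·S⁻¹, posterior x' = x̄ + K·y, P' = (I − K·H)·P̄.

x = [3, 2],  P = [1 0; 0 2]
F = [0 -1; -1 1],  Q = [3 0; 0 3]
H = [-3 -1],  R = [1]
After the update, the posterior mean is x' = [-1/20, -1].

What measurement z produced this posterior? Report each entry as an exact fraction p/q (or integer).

z = [1]

x̄ = F·x = [-2, -1]
P̄ = F·P·Fᵀ + Q = [5 -2; -2 6]
S = H·P̄·Hᵀ + R = [40]
K = P̄·Hᵀ·S⁻¹ = [-13/40; 0]
x' − x̄ = [39/20, 0] = K·y
y = (KᵀK)⁻¹·Kᵀ·(x' − x̄) = [-6]
z = y + H·x̄ = [-6] + [7] = [1]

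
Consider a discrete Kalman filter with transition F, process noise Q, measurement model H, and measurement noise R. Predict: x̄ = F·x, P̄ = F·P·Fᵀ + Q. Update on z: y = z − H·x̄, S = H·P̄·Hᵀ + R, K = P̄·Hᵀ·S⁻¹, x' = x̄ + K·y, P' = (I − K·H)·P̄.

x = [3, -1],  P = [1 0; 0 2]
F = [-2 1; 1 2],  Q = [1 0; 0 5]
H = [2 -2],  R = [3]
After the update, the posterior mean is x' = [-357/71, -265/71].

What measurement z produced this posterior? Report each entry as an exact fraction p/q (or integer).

z = [-2]

x̄ = F·x = [-7, 1]
P̄ = F·P·Fᵀ + Q = [7 2; 2 14]
S = H·P̄·Hᵀ + R = [71]
K = P̄·Hᵀ·S⁻¹ = [10/71; -24/71]
x' − x̄ = [140/71, -336/71] = K·y
y = (KᵀK)⁻¹·Kᵀ·(x' − x̄) = [14]
z = y + H·x̄ = [14] + [-16] = [-2]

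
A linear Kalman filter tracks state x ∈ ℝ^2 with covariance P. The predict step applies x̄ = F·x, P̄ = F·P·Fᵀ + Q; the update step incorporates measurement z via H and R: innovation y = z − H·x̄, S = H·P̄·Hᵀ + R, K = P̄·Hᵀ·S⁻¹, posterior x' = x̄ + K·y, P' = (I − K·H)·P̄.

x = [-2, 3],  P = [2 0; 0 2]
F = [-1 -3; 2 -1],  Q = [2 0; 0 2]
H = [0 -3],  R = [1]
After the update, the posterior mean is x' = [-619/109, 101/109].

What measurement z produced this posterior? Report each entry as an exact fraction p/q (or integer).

z = [-3]

x̄ = F·x = [-7, -7]
P̄ = F·P·Fᵀ + Q = [22 2; 2 12]
S = H·P̄·Hᵀ + R = [109]
K = P̄·Hᵀ·S⁻¹ = [-6/109; -36/109]
x' − x̄ = [144/109, 864/109] = K·y
y = (KᵀK)⁻¹·Kᵀ·(x' − x̄) = [-24]
z = y + H·x̄ = [-24] + [21] = [-3]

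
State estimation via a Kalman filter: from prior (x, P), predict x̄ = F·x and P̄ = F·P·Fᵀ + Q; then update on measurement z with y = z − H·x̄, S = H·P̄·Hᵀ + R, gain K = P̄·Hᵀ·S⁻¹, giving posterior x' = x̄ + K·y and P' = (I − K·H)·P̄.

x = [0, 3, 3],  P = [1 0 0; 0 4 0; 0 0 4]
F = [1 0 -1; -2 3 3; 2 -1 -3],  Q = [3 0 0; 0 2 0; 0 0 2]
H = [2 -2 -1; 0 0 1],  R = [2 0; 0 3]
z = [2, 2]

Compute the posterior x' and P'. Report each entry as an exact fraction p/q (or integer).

x' = [1585/1091, -278/1091, 1726/1091]
P' = [4003/1091 3644/1091 585/1091; 3644/1091 4566/1091 -846/1091; 585/1091 -846/1091 2733/1091]

x̄ = F·x = [-3, 18, -12]
P̄ = F·P·Fᵀ + Q = [8 -14 14; -14 78 -52; 14 -52 46]
y = z − H·x̄ = [32, 14]
S = H·P̄·Hᵀ + R = [240 86; 86 49]
K = P̄·Hᵀ·S⁻¹ = [133/2182 195/1091; -499/1091 -282/1091; 129/2182 911/1091]
x' = x̄ + K·y = [1585/1091, -278/1091, 1726/1091]
P' = (I − K·H)·P̄ = [4003/1091 3644/1091 585/1091; 3644/1091 4566/1091 -846/1091; 585/1091 -846/1091 2733/1091]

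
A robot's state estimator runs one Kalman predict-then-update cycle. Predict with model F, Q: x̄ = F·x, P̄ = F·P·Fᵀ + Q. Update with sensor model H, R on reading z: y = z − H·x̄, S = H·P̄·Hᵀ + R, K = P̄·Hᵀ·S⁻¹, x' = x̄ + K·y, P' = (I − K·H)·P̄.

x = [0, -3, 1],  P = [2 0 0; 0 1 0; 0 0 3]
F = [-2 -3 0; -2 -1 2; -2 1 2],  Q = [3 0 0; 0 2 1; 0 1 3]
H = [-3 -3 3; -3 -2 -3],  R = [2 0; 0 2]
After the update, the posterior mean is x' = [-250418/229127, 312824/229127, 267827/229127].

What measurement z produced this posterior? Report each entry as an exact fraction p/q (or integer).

x̄ = F·x = [9, 5, -1]
P̄ = F·P·Fᵀ + Q = [20 11 5; 11 23 20; 5 20 24]
S = H·P̄·Hᵀ + R = [353 327; 327 952]
K = P̄·Hᵀ·S⁻¹ = [-42537/229127 -8735/229127; 5469/229127 -35333/229127; 38673/229127 -43850/229127]
x' − x̄ = [-2312561/229127, -832811/229127, 496954/229127] = K·y
y = (KᵀK)⁻¹·Kᵀ·(x' − x̄) = [48, 31]
z = y + H·x̄ = [48, 31] + [-45, -34] = [3, -3]

z = [3, -3]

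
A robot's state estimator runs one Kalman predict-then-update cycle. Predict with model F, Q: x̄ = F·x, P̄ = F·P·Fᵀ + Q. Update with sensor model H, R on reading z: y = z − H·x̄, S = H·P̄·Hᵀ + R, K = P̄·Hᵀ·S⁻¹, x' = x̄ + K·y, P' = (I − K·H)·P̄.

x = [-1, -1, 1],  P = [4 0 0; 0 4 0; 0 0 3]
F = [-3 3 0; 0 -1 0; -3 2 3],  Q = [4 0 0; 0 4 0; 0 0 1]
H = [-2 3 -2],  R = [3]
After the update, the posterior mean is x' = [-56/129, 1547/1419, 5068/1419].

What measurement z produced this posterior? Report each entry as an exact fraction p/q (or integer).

z = [-3]

x̄ = F·x = [0, 1, 4]
P̄ = F·P·Fᵀ + Q = [76 -12 60; -12 8 -8; 60 -8 80]
S = H·P̄·Hᵀ + R = [1419]
K = P̄·Hᵀ·S⁻¹ = [-28/129; 64/1419; -304/1419]
x' − x̄ = [-56/129, 128/1419, -608/1419] = K·y
y = (KᵀK)⁻¹·Kᵀ·(x' − x̄) = [2]
z = y + H·x̄ = [2] + [-5] = [-3]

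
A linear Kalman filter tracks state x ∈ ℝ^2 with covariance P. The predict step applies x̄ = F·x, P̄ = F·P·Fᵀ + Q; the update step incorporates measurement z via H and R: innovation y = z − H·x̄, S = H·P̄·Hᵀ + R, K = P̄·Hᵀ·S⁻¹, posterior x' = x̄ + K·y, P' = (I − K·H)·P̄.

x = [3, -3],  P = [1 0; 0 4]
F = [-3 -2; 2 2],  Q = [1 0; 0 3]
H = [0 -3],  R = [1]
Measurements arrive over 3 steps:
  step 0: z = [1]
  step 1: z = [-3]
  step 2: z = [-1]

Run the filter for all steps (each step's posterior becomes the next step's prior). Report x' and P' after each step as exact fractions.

step 0: x' = [-279/104, -69/208], P' = [263/52 -11/104; -11/104 23/208]
step 1: x' = [-4281/10735, 20739/21470], P' = [76833/10735 -1546/10735; -1546/10735 1187/10735]
step 2: x' = [260238/749497, 251982/749497], P' = [5567805/749497 -225143/1498994; -225143/1498994 331917/2997988]

step 0: x̄ = F·x = [-3, 0]
step 0: P̄ = F·P·Fᵀ + Q = [26 -22; -22 23]
step 0: y = z − H·x̄ = [1]
step 0: S = H·P̄·Hᵀ + R = [208]
step 0: K = P̄·Hᵀ·S⁻¹ = [33/104; -69/208]
step 0: x' = x̄ + K·y = [-279/104, -69/208]
step 0: P' = (I − K·H)·P̄ = [263/52 -11/104; -11/104 23/208]
step 1: x̄ = F·x = [453/52, -627/104]
step 1: P̄ = F·P·Fᵀ + Q = [594/13 -773/26; -773/26 1187/52]
step 1: y = z − H·x̄ = [-2193/104]
step 1: S = H·P̄·Hᵀ + R = [10735/52]
step 1: K = P̄·Hᵀ·S⁻¹ = [4638/10735; -3561/10735]
step 1: x' = x̄ + K·y = [-4281/10735, 20739/21470]
step 1: P' = (I − K·H)·P̄ = [76833/10735 -1546/10735; -1546/10735 1187/10735]
step 2: x̄ = F·x = [-7896/10735, 12177/10735]
step 2: P̄ = F·P·Fᵀ + Q = [688428/10735 -450286/10735; -450286/10735 331917/10735]
step 2: y = z − H·x̄ = [25796/10735]
step 2: S = H·P̄·Hᵀ + R = [2997988/10735]
step 2: K = P̄·Hᵀ·S⁻¹ = [675429/1498994; -995751/2997988]
step 2: x' = x̄ + K·y = [260238/749497, 251982/749497]
step 2: P' = (I − K·H)·P̄ = [5567805/749497 -225143/1498994; -225143/1498994 331917/2997988]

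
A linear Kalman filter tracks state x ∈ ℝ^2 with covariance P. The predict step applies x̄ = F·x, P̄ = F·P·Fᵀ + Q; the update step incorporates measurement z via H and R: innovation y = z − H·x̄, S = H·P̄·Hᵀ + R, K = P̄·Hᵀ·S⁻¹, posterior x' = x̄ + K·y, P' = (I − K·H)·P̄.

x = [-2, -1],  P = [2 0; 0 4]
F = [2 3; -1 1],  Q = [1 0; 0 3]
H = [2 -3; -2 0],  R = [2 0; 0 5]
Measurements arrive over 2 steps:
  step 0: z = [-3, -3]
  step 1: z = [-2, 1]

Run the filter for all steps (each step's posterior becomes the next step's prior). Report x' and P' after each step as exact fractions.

step 0: x̄ = F·x = [-7, 1]
step 0: P̄ = F·P·Fᵀ + Q = [45 8; 8 9]
step 0: y = z − H·x̄ = [14, -17]
step 0: S = H·P̄·Hᵀ + R = [167 -132; -132 185]
step 0: K = P̄·Hᵀ·S⁻¹ = [330/13471 -6318/13471; -4147/13471 -4124/13471]
step 0: x' = x̄ + K·y = [17729/13471, 25521/13471]
step 0: P' = (I − K·H)·P̄ = [15795/13471 10310/13471; 10310/13471 9638/13471]
step 1: x̄ = F·x = [112021/13471, 7792/13471]
step 1: P̄ = F·P·Fᵀ + Q = [287113/13471 -12986/13471; -12986/13471 45226/13471]
step 1: y = z − H·x̄ = [-227608/13471, 237513/13471]
step 1: S = H·P̄·Hᵀ + R = [1738260/13471 -1226368/13471; -1226368/13471 1215807/13471]
step 1: K = P̄·Hᵀ·S⁻¹ = [766480/11309669 -4568422/11309669; -6112537/22619338 -2841220/11309669]
step 1: x' = x̄ + K·y = [549613/11309669, 8086216/11309669]
step 1: P' = (I − K·H)·P̄ = [11421055/11309669 7103050/11309669; 7103050/11309669 6772879/11309669]

step 0: x' = [17729/13471, 25521/13471], P' = [15795/13471 10310/13471; 10310/13471 9638/13471]
step 1: x' = [549613/11309669, 8086216/11309669], P' = [11421055/11309669 7103050/11309669; 7103050/11309669 6772879/11309669]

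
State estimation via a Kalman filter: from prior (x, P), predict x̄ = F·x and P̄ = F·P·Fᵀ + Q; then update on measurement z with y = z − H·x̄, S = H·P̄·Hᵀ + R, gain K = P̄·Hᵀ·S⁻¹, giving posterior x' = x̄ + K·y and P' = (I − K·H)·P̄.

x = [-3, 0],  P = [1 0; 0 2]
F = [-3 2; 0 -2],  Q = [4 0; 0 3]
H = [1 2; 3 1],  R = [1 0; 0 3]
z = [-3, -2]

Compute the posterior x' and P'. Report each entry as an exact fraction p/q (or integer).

x' = [-324/4429, -5972/4429]
P' = [2234/4429 -1527/4429; -1527/4429 2037/4429]

x̄ = F·x = [9, 0]
P̄ = F·P·Fᵀ + Q = [21 -8; -8 11]
y = z − H·x̄ = [-12, -29]
S = H·P̄·Hᵀ + R = [34 29; 29 155]
K = P̄·Hᵀ·S⁻¹ = [-820/4429 1725/4429; 2547/4429 -848/4429]
x' = x̄ + K·y = [-324/4429, -5972/4429]
P' = (I − K·H)·P̄ = [2234/4429 -1527/4429; -1527/4429 2037/4429]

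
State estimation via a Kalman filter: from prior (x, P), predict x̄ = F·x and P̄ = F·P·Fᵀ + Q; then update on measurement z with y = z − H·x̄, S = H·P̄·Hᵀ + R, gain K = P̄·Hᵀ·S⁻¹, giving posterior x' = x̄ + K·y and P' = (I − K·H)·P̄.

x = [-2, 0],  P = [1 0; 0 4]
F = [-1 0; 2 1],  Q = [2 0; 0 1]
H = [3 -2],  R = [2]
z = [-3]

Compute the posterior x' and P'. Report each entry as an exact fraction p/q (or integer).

x' = [-43/89, 52/89]
P' = [98/89 134/89; 134/89 225/89]

x̄ = F·x = [2, -4]
P̄ = F·P·Fᵀ + Q = [3 -2; -2 9]
y = z − H·x̄ = [-17]
S = H·P̄·Hᵀ + R = [89]
K = P̄·Hᵀ·S⁻¹ = [13/89; -24/89]
x' = x̄ + K·y = [-43/89, 52/89]
P' = (I − K·H)·P̄ = [98/89 134/89; 134/89 225/89]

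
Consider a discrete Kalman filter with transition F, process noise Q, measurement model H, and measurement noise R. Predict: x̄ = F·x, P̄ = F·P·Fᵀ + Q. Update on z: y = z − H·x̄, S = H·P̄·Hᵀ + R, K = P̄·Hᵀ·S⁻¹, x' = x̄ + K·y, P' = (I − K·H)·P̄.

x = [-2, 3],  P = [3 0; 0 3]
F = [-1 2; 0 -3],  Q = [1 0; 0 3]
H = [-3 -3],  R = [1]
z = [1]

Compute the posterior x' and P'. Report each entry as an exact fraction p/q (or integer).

x̄ = F·x = [8, -9]
P̄ = F·P·Fᵀ + Q = [16 -18; -18 30]
y = z − H·x̄ = [-2]
S = H·P̄·Hᵀ + R = [91]
K = P̄·Hᵀ·S⁻¹ = [6/91; -36/91]
x' = x̄ + K·y = [716/91, -747/91]
P' = (I − K·H)·P̄ = [1420/91 -1422/91; -1422/91 1434/91]

x' = [716/91, -747/91]
P' = [1420/91 -1422/91; -1422/91 1434/91]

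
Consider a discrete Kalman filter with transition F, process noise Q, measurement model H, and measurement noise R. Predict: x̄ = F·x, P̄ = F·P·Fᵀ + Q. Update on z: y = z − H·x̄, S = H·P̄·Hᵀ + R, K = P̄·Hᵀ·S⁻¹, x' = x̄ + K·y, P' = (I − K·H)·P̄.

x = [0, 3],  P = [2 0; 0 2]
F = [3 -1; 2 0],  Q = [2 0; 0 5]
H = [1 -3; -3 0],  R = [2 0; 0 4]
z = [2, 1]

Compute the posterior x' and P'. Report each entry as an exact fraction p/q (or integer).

x' = [-2537/6087, -1485/2029]
P' = [2644/6087 300/2029; 300/2029 538/2029]

x̄ = F·x = [-3, 0]
P̄ = F·P·Fᵀ + Q = [22 12; 12 13]
y = z − H·x̄ = [5, -8]
S = H·P̄·Hᵀ + R = [69 42; 42 202]
K = P̄·Hᵀ·S⁻¹ = [-28/6087 -661/2029; -657/2029 -225/2029]
x' = x̄ + K·y = [-2537/6087, -1485/2029]
P' = (I − K·H)·P̄ = [2644/6087 300/2029; 300/2029 538/2029]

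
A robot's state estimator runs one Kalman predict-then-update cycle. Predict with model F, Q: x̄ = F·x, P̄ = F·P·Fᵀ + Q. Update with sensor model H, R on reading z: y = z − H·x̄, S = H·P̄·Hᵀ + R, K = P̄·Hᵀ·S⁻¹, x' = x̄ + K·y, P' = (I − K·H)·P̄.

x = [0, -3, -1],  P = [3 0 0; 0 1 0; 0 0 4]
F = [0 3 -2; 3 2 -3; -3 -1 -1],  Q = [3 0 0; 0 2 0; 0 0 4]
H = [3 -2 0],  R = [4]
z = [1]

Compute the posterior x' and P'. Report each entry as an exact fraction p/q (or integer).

x̄ = F·x = [-7, -3, 4]
P̄ = F·P·Fᵀ + Q = [28 30 5; 30 69 -17; 5 -17 36]
y = z − H·x̄ = [16]
S = H·P̄·Hᵀ + R = [172]
K = P̄·Hᵀ·S⁻¹ = [6/43; -12/43; 49/172]
x' = x̄ + K·y = [-205/43, -321/43, 368/43]
P' = (I − K·H)·P̄ = [1060/43 1578/43 -79/43; 1578/43 2391/43 -143/43; -79/43 -143/43 3791/172]

x' = [-205/43, -321/43, 368/43]
P' = [1060/43 1578/43 -79/43; 1578/43 2391/43 -143/43; -79/43 -143/43 3791/172]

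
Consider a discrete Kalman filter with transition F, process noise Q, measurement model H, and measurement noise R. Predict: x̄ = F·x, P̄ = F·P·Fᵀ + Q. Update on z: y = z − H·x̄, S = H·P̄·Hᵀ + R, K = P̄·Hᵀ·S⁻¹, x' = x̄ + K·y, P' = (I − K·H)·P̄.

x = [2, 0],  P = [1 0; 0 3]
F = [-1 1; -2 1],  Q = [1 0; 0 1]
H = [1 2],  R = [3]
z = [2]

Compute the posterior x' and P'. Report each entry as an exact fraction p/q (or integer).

x' = [1, 1/5]
P' = [5/4 -1/4; -1/4 13/20]

x̄ = F·x = [-2, -4]
P̄ = F·P·Fᵀ + Q = [5 5; 5 8]
y = z − H·x̄ = [12]
S = H·P̄·Hᵀ + R = [60]
K = P̄·Hᵀ·S⁻¹ = [1/4; 7/20]
x' = x̄ + K·y = [1, 1/5]
P' = (I − K·H)·P̄ = [5/4 -1/4; -1/4 13/20]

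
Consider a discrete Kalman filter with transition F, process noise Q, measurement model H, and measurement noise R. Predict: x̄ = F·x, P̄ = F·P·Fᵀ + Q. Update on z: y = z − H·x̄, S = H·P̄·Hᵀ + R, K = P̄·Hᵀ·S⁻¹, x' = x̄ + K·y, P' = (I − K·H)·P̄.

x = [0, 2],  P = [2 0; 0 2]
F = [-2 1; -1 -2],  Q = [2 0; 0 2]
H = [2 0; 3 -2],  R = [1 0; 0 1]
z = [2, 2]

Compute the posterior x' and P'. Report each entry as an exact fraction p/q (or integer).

x̄ = F·x = [2, -4]
P̄ = F·P·Fᵀ + Q = [12 0; 0 12]
y = z − H·x̄ = [-2, -12]
S = H·P̄·Hᵀ + R = [49 72; 72 157]
K = P̄·Hᵀ·S⁻¹ = [1176/2509 36/2509; 1728/2509 -1176/2509]
x' = x̄ + K·y = [2234/2509, 620/2509]
P' = (I − K·H)·P̄ = [588/2509 864/2509; 864/2509 1884/2509]

x' = [2234/2509, 620/2509]
P' = [588/2509 864/2509; 864/2509 1884/2509]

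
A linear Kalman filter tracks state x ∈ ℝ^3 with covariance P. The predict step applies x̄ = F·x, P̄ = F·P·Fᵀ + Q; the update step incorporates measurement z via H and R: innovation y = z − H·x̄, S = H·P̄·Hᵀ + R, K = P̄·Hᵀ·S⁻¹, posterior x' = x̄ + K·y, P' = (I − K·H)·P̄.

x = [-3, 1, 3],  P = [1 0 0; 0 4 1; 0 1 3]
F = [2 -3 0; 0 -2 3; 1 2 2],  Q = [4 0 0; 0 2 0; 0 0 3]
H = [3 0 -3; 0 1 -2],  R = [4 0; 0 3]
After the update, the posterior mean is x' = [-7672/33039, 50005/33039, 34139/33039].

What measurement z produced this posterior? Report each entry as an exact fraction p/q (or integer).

z = [-3, -2]

x̄ = F·x = [-9, 7, 5]
P̄ = F·P·Fᵀ + Q = [44 15 -28; 15 33 4; -28 4 40]
S = H·P̄·Hᵀ + R = [1264 441; 441 180]
K = P̄·Hᵀ·S⁻¹ = [841/3671 -5512/33039; -565/3671 17047/33039; -356/3671 -6100/33039]
x' − x̄ = [289679/33039, -181268/33039, -131056/33039] = K·y
y = (KᵀK)⁻¹·Kᵀ·(x' − x̄) = [39, 1]
z = y + H·x̄ = [39, 1] + [-42, -3] = [-3, -2]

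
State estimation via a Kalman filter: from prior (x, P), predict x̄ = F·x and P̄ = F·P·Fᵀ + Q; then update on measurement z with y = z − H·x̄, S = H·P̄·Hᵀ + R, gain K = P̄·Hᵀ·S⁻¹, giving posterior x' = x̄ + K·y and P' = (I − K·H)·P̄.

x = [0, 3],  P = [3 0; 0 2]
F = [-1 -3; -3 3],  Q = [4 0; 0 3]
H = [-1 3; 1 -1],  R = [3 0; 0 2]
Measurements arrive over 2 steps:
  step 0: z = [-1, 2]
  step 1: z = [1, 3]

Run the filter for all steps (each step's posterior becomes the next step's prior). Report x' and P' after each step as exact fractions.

step 0: x' = [5369/5777, -15/109], P' = [23649/5777 189/109; 189/109 111/109]
step 1: x' = [5217680/1248511, 1978389/1248511], P' = [38510238/8739577 2366010/1248511; 2366010/1248511 1365384/1248511]

step 0: x̄ = F·x = [-9, 9]
step 0: P̄ = F·P·Fᵀ + Q = [25 -9; -9 48]
step 0: y = z − H·x̄ = [-37, 20]
step 0: S = H·P̄·Hᵀ + R = [514 -205; -205 93]
step 0: K = P̄·Hᵀ·S⁻¹ = [2134/5777 6816/5777; 48/109 39/109]
step 0: x' = x̄ + K·y = [5369/5777, -15/109]
step 0: P' = (I − K·H)·P̄ = [23649/5777 189/109; 189/109 111/109]
step 1: x̄ = F·x = [-2984/5777, -18492/5777]
step 1: P̄ = F·P·Fᵀ + Q = [159806/5777 78102/5777; 78102/5777 102813/5777]
step 1: y = z − H·x̄ = [58269/5777, 1823/5777]
step 1: S = H·P̄·Hᵀ + R = [633842/5777 -155837/5777; -155837/5777 117969/5777]
step 1: K = P̄·Hᵀ·S⁻¹ = [3725324/8739577 997644/794507; 576714/1248511 45483/113501]
step 1: x' = x̄ + K·y = [5217680/1248511, 1978389/1248511]
step 1: P' = (I − K·H)·P̄ = [38510238/8739577 2366010/1248511; 2366010/1248511 1365384/1248511]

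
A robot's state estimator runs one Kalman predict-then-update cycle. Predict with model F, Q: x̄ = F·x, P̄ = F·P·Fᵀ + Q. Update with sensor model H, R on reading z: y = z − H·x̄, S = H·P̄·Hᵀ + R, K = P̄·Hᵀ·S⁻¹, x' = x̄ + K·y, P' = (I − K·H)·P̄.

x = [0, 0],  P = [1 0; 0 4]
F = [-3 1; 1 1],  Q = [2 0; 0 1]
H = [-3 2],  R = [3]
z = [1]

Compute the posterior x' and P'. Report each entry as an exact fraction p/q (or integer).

x' = [-43/150, 3/50]
P' = [401/150 179/50; 179/50 273/50]

x̄ = F·x = [0, 0]
P̄ = F·P·Fᵀ + Q = [15 1; 1 6]
y = z − H·x̄ = [1]
S = H·P̄·Hᵀ + R = [150]
K = P̄·Hᵀ·S⁻¹ = [-43/150; 3/50]
x' = x̄ + K·y = [-43/150, 3/50]
P' = (I − K·H)·P̄ = [401/150 179/50; 179/50 273/50]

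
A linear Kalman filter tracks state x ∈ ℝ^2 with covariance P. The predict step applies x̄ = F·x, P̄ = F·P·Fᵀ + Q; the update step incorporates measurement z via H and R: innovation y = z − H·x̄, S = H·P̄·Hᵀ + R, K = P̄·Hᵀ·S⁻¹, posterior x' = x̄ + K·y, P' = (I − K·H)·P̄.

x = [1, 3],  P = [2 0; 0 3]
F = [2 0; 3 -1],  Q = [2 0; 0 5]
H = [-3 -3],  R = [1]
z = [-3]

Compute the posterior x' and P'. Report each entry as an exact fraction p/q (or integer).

x' = [884/541, -342/541]
P' = [1054/541 -1032/541; -1032/541 1070/541]

x̄ = F·x = [2, 0]
P̄ = F·P·Fᵀ + Q = [10 12; 12 26]
y = z − H·x̄ = [3]
S = H·P̄·Hᵀ + R = [541]
K = P̄·Hᵀ·S⁻¹ = [-66/541; -114/541]
x' = x̄ + K·y = [884/541, -342/541]
P' = (I − K·H)·P̄ = [1054/541 -1032/541; -1032/541 1070/541]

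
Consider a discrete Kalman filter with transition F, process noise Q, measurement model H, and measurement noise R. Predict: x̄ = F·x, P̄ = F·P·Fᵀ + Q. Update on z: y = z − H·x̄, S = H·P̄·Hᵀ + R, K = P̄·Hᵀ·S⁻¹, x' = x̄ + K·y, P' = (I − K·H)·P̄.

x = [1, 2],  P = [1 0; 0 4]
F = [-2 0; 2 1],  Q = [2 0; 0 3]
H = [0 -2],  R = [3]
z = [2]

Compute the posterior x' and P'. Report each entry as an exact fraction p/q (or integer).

x̄ = F·x = [-2, 4]
P̄ = F·P·Fᵀ + Q = [6 -4; -4 11]
y = z − H·x̄ = [10]
S = H·P̄·Hᵀ + R = [47]
K = P̄·Hᵀ·S⁻¹ = [8/47; -22/47]
x' = x̄ + K·y = [-14/47, -32/47]
P' = (I − K·H)·P̄ = [218/47 -12/47; -12/47 33/47]

x' = [-14/47, -32/47]
P' = [218/47 -12/47; -12/47 33/47]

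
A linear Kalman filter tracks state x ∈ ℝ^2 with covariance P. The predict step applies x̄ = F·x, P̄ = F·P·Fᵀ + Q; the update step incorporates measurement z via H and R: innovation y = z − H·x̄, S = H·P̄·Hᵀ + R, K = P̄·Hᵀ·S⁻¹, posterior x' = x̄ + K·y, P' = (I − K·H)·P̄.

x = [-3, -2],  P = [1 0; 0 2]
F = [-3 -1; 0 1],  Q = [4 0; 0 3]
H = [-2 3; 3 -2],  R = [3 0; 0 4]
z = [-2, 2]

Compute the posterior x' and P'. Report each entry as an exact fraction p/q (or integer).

x̄ = F·x = [11, -2]
P̄ = F·P·Fᵀ + Q = [15 -2; -2 5]
y = z − H·x̄ = [26, -35]
S = H·P̄·Hᵀ + R = [132 -146; -146 183]
K = P̄·Hᵀ·S⁻¹ = [283/1420 303/710; 1141/2840 331/1420]
x' = x̄ + K·y = [442/355, 102/355]
P' = (I − K·H)·P̄ = [897/710 1479/1420; 1479/1420 3113/2840]

x' = [442/355, 102/355]
P' = [897/710 1479/1420; 1479/1420 3113/2840]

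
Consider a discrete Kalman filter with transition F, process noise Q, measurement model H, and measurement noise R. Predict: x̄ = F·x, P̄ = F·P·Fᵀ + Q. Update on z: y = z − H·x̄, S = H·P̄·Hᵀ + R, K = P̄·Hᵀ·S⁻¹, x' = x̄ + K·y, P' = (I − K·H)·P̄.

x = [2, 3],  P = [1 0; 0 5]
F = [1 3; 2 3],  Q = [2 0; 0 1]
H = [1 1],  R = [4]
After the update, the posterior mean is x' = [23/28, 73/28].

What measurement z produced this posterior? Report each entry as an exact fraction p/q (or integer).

x̄ = F·x = [11, 13]
P̄ = F·P·Fᵀ + Q = [48 47; 47 50]
S = H·P̄·Hᵀ + R = [196]
K = P̄·Hᵀ·S⁻¹ = [95/196; 97/196]
x' − x̄ = [-285/28, -291/28] = K·y
y = (KᵀK)⁻¹·Kᵀ·(x' − x̄) = [-21]
z = y + H·x̄ = [-21] + [24] = [3]

z = [3]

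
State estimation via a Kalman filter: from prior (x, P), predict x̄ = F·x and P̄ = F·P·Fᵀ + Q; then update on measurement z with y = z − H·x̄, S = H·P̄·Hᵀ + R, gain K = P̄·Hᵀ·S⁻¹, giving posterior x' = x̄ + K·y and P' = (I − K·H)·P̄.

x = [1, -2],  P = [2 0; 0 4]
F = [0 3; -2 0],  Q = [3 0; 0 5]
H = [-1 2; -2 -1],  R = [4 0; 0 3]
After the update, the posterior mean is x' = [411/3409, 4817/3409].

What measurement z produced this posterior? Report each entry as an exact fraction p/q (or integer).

x̄ = F·x = [-6, -2]
P̄ = F·P·Fᵀ + Q = [39 0; 0 13]
S = H·P̄·Hᵀ + R = [95 52; 52 172]
K = P̄·Hᵀ·S⁻¹ = [-663/3409 -2691/6818; 1287/3409 -2587/13636]
x' − x̄ = [20865/3409, 11635/3409] = K·y
y = (KᵀK)⁻¹·Kᵀ·(x' − x̄) = [1, -16]
z = y + H·x̄ = [1, -16] + [2, 14] = [3, -2]

z = [3, -2]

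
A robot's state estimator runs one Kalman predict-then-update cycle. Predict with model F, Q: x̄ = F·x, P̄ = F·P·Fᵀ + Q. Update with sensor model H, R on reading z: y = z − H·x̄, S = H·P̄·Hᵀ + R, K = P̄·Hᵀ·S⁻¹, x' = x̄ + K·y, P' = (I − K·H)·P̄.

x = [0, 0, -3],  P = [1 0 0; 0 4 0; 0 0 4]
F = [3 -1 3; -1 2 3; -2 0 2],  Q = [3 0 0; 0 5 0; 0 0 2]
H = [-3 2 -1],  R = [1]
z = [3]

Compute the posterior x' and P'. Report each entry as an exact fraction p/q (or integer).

x̄ = F·x = [-9, -9, -6]
P̄ = F·P·Fᵀ + Q = [52 25 18; 25 58 26; 18 26 22]
y = z − H·x̄ = [-12]
S = H·P̄·Hᵀ + R = [427]
K = P̄·Hᵀ·S⁻¹ = [-124/427; 15/427; -24/427]
x' = x̄ + K·y = [-2355/427, -4023/427, -2274/427]
P' = (I − K·H)·P̄ = [6828/427 12535/427 4710/427; 12535/427 24541/427 11462/427; 4710/427 11462/427 8818/427]

x' = [-2355/427, -4023/427, -2274/427]
P' = [6828/427 12535/427 4710/427; 12535/427 24541/427 11462/427; 4710/427 11462/427 8818/427]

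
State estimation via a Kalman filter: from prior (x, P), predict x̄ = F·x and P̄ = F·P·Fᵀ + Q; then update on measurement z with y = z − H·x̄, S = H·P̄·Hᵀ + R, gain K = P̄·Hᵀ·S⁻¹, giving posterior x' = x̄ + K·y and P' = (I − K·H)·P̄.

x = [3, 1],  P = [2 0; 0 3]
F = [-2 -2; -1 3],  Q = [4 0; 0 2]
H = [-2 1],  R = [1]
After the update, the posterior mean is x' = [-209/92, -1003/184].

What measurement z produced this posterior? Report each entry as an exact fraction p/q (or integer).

z = [-1]

x̄ = F·x = [-8, 0]
P̄ = F·P·Fᵀ + Q = [24 -14; -14 31]
S = H·P̄·Hᵀ + R = [184]
K = P̄·Hᵀ·S⁻¹ = [-31/92; 59/184]
x' − x̄ = [527/92, -1003/184] = K·y
y = (KᵀK)⁻¹·Kᵀ·(x' − x̄) = [-17]
z = y + H·x̄ = [-17] + [16] = [-1]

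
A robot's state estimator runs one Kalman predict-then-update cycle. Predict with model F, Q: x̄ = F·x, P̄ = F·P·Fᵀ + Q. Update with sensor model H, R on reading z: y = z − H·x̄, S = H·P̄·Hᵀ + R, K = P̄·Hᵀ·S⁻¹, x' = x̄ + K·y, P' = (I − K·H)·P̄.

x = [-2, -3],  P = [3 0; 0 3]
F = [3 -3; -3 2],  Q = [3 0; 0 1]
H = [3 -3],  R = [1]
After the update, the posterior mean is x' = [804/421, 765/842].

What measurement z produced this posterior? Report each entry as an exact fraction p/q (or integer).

x̄ = F·x = [3, 0]
P̄ = F·P·Fᵀ + Q = [57 -45; -45 40]
S = H·P̄·Hᵀ + R = [1684]
K = P̄·Hᵀ·S⁻¹ = [153/842; -255/1684]
x' − x̄ = [-459/421, 765/842] = K·y
y = (KᵀK)⁻¹·Kᵀ·(x' − x̄) = [-6]
z = y + H·x̄ = [-6] + [9] = [3]

z = [3]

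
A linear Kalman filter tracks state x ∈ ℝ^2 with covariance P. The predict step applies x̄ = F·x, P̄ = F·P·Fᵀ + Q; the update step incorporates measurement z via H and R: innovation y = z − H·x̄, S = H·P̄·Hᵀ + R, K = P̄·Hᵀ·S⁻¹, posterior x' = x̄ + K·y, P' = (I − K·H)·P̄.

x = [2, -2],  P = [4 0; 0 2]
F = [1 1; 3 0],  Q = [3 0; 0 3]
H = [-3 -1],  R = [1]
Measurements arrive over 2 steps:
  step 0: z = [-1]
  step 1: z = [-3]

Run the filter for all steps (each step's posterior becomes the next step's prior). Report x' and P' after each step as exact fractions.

step 0: x̄ = F·x = [0, 6]
step 0: P̄ = F·P·Fᵀ + Q = [9 12; 12 39]
step 0: y = z − H·x̄ = [5]
step 0: S = H·P̄·Hᵀ + R = [193]
step 0: K = P̄·Hᵀ·S⁻¹ = [-39/193; -75/193]
step 0: x' = x̄ + K·y = [-195/193, 783/193]
step 0: P' = (I − K·H)·P̄ = [216/193 -609/193; -609/193 1902/193]
step 1: x̄ = F·x = [588/193, -585/193]
step 1: P̄ = F·P·Fᵀ + Q = [1479/193 -1179/193; -1179/193 2523/193]
step 1: y = z − H·x̄ = [600/193]
step 1: S = H·P̄·Hᵀ + R = [8953/193]
step 1: K = P̄·Hᵀ·S⁻¹ = [-3258/8953; 1014/8953]
step 1: x' = x̄ + K·y = [17148/8953, -23985/8953]
step 1: P' = (I − K·H)·P̄ = [13611/8953 -37575/8953; -37575/8953 111711/8953]

step 0: x' = [-195/193, 783/193], P' = [216/193 -609/193; -609/193 1902/193]
step 1: x' = [17148/8953, -23985/8953], P' = [13611/8953 -37575/8953; -37575/8953 111711/8953]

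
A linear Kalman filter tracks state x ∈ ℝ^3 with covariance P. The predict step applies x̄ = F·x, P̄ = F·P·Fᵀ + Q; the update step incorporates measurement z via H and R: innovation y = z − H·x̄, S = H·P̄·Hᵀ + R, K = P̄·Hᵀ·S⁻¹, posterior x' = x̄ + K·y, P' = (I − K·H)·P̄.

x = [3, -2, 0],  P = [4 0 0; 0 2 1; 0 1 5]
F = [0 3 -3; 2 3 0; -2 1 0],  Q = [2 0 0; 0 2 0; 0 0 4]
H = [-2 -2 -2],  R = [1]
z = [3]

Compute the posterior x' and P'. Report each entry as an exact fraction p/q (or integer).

x̄ = F·x = [-6, 0, -8]
P̄ = F·P·Fᵀ + Q = [47 9 3; 9 36 -10; 3 -10 22]
y = z − H·x̄ = [-25]
S = H·P̄·Hᵀ + R = [437]
K = P̄·Hᵀ·S⁻¹ = [-118/437; -70/437; -30/437]
x' = x̄ + K·y = [328/437, 1750/437, -2746/437]
P' = (I − K·H)·P̄ = [6615/437 -4327/437 -2229/437; -4327/437 10832/437 -6470/437; -2229/437 -6470/437 8714/437]

x' = [328/437, 1750/437, -2746/437]
P' = [6615/437 -4327/437 -2229/437; -4327/437 10832/437 -6470/437; -2229/437 -6470/437 8714/437]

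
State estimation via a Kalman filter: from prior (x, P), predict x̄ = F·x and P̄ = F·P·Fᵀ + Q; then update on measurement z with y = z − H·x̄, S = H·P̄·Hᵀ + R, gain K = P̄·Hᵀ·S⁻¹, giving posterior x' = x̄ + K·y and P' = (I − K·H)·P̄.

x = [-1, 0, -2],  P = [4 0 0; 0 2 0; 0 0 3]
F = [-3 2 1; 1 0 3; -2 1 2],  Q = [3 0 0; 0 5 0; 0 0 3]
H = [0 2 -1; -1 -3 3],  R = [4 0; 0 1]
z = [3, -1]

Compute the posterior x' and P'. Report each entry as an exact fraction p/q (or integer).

x̄ = F·x = [1, -7, -2]
P̄ = F·P·Fᵀ + Q = [50 -3 34; -3 36 10; 34 10 33]
y = z − H·x̄ = [15, -15]
S = H·P̄·Hᵀ + R = [141 -185; -185 270]
K = P̄·Hᵀ·S⁻¹ = [97/769 1201/3845; 573/769 179/769; 593/769 506/769]
x' = x̄ + K·y = [-1379/769, 527/769, -233/769]
P' = (I − K·H)·P̄ = [138389/3845 9694/769 19000/769; 9694/769 5583/769 8874/769; 19000/769 8874/769 15376/769]

x' = [-1379/769, 527/769, -233/769]
P' = [138389/3845 9694/769 19000/769; 9694/769 5583/769 8874/769; 19000/769 8874/769 15376/769]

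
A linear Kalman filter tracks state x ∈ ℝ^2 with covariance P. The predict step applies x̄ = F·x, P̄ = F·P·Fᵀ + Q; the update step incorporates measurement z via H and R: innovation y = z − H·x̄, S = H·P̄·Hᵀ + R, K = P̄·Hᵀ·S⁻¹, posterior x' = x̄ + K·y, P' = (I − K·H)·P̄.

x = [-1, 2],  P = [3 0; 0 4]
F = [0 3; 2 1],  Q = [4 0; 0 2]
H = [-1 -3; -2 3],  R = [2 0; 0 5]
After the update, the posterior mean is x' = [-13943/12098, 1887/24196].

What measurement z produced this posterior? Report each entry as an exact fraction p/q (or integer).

x̄ = F·x = [6, 0]
P̄ = F·P·Fᵀ + Q = [40 12; 12 18]
S = H·P̄·Hᵀ + R = [276 -46; -46 183]
K = P̄·Hᵀ·S⁻¹ = [-3983/12098 -85/263; -5349/24196 57/526]
x' − x̄ = [-86531/12098, 1887/24196] = K·y
y = (KᵀK)⁻¹·Kᵀ·(x' − x̄) = [7, 15]
z = y + H·x̄ = [7, 15] + [-6, -12] = [1, 3]

z = [1, 3]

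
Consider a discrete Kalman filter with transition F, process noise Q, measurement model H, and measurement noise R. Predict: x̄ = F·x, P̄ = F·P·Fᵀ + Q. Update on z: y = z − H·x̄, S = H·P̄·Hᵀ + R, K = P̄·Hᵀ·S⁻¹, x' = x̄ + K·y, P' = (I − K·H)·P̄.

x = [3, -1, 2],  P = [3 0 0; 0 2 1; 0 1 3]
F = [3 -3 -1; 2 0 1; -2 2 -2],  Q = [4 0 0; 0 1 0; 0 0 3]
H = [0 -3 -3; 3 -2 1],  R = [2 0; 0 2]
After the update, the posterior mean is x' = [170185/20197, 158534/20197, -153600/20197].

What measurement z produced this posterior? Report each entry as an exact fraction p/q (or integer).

x̄ = F·x = [10, 8, -12]
P̄ = F·P·Fᵀ + Q = [58 12 -20; 12 16 -16; -20 -16 27]
S = H·P̄·Hᵀ + R = [101 39; 39 415]
K = P̄·Hᵀ·S⁻¹ = [2445/20197 6097/20197; 234/20197 -606/20197; -6828/20197 593/20197]
x' − x̄ = [-31785/20197, -3042/20197, 88764/20197] = K·y
y = (KᵀK)⁻¹·Kᵀ·(x' − x̄) = [-13, 0]
z = y + H·x̄ = [-13, 0] + [12, 2] = [-1, 2]

z = [-1, 2]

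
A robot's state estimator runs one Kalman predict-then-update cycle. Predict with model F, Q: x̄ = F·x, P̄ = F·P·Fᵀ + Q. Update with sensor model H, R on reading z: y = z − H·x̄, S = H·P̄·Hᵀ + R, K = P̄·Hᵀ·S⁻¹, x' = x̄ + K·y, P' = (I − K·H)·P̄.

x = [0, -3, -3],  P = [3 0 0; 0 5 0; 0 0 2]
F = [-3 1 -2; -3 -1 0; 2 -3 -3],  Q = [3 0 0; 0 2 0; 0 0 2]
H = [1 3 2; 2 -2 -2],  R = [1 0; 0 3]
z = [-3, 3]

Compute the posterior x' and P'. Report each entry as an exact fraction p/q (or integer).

x̄ = F·x = [3, 3, 18]
P̄ = F·P·Fᵀ + Q = [43 22 -21; 22 34 -3; -21 -3 77]
y = z − H·x̄ = [-51, 39]
S = H·P̄·Hᵀ + R = [670 -350; -350 587]
K = P̄·Hᵀ·S⁻¹ = [68729/270790 7973/27079; 31483/135395 2924/27079; 3144/135395 -8390/27079]
x' = x̄ + K·y = [416661/270790, -629268/135395, 640716/135395]
P' = (I − K·H)·P̄ = [341807/270790 -358751/135395 469857/135395; -358751/135395 1151596/135395 -1532277/135395; 469857/135395 -1532277/135395 2065059/135395]

x' = [416661/270790, -629268/135395, 640716/135395]
P' = [341807/270790 -358751/135395 469857/135395; -358751/135395 1151596/135395 -1532277/135395; 469857/135395 -1532277/135395 2065059/135395]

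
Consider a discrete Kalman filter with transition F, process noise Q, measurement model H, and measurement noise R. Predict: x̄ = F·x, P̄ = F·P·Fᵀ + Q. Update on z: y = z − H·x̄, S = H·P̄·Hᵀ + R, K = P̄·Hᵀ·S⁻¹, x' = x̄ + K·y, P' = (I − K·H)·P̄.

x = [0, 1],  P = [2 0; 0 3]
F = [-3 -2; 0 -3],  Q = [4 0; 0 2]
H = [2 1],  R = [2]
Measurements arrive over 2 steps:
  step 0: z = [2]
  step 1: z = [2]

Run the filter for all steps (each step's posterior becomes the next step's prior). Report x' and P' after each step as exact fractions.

step 0: x' = [296/239, -132/239], P' = [730/239 -1288/239; -1288/239 2706/239]
step 1: x' = [-43376/27731, 140884/27731], P' = [108118/27731 -205804/27731; -205804/27731 445728/27731]

step 0: x̄ = F·x = [-2, -3]
step 0: P̄ = F·P·Fᵀ + Q = [34 18; 18 29]
step 0: y = z − H·x̄ = [9]
step 0: S = H·P̄·Hᵀ + R = [239]
step 0: K = P̄·Hᵀ·S⁻¹ = [86/239; 65/239]
step 0: x' = x̄ + K·y = [296/239, -132/239]
step 0: P' = (I − K·H)·P̄ = [730/239 -1288/239; -1288/239 2706/239]
step 1: x̄ = F·x = [-624/239, 396/239]
step 1: P̄ = F·P·Fᵀ + Q = [2894/239 4644/239; 4644/239 24832/239]
step 1: y = z − H·x̄ = [1330/239]
step 1: S = H·P̄·Hᵀ + R = [55462/239]
step 1: K = P̄·Hᵀ·S⁻¹ = [5216/27731; 17060/27731]
step 1: x' = x̄ + K·y = [-43376/27731, 140884/27731]
step 1: P' = (I − K·H)·P̄ = [108118/27731 -205804/27731; -205804/27731 445728/27731]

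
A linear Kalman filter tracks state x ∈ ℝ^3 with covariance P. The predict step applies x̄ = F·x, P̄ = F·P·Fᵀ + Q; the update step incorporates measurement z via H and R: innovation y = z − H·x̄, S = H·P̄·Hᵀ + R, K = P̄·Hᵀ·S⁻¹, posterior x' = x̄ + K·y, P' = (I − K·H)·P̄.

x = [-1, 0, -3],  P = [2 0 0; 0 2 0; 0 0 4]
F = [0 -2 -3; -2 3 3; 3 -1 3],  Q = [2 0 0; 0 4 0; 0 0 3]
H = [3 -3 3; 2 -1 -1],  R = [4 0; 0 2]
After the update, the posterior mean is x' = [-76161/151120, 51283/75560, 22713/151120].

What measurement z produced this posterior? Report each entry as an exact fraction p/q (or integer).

x̄ = F·x = [9, -7, -12]
P̄ = F·P·Fᵀ + Q = [46 -48 -32; -48 66 18; -32 18 59]
S = H·P̄·Hᵀ + R = [1507 633; 633 667]
K = P̄·Hᵀ·S⁻¹ = [7593/302240 70733/302240; -19539/151120 -22239/151120; 53631/302240 -114789/302240]
x' − x̄ = [-1436241/151120, 580203/75560, 1836153/151120] = K·y
y = (KᵀK)⁻¹·Kᵀ·(x' − x̄) = [-15, -39]
z = y + H·x̄ = [-15, -39] + [12, 37] = [-3, -2]

z = [-3, -2]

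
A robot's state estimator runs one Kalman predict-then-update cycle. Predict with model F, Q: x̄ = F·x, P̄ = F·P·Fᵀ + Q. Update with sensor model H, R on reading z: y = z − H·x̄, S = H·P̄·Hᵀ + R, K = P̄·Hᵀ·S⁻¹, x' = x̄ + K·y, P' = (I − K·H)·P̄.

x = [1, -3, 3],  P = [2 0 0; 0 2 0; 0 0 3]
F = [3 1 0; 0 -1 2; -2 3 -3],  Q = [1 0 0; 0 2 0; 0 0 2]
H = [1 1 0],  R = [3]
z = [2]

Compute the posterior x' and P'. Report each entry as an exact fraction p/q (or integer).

x̄ = F·x = [0, 9, -20]
P̄ = F·P·Fᵀ + Q = [21 -2 -6; -2 16 -24; -6 -24 55]
y = z − H·x̄ = [-7]
S = H·P̄·Hᵀ + R = [36]
K = P̄·Hᵀ·S⁻¹ = [19/36; 7/18; -5/6]
x' = x̄ + K·y = [-133/36, 113/18, -85/6]
P' = (I − K·H)·P̄ = [395/36 -169/18 59/6; -169/18 95/9 -37/3; 59/6 -37/3 30]

x' = [-133/36, 113/18, -85/6]
P' = [395/36 -169/18 59/6; -169/18 95/9 -37/3; 59/6 -37/3 30]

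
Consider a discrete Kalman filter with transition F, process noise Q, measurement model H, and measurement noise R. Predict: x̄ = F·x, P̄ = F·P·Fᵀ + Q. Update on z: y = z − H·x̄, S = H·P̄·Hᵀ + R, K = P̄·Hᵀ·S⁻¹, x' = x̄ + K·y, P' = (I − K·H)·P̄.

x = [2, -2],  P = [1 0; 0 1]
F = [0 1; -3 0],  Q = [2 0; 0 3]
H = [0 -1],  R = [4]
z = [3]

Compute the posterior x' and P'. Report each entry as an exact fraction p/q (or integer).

x' = [-2, -15/4]
P' = [3 0; 0 3]

x̄ = F·x = [-2, -6]
P̄ = F·P·Fᵀ + Q = [3 0; 0 12]
y = z − H·x̄ = [-3]
S = H·P̄·Hᵀ + R = [16]
K = P̄·Hᵀ·S⁻¹ = [0; -3/4]
x' = x̄ + K·y = [-2, -15/4]
P' = (I − K·H)·P̄ = [3 0; 0 3]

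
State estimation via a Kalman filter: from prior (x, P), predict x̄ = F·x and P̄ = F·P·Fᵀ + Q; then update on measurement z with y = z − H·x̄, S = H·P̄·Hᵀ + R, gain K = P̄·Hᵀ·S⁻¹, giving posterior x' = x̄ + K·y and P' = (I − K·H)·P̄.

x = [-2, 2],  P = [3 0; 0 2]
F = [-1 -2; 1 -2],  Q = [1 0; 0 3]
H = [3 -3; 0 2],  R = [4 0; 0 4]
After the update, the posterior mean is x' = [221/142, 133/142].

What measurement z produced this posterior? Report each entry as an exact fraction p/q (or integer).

x̄ = F·x = [-2, -6]
P̄ = F·P·Fᵀ + Q = [12 5; 5 14]
S = H·P̄·Hᵀ + R = [148 -54; -54 60]
K = P̄·Hᵀ·S⁻¹ = [150/497 1307/2982; -9/497 1343/2982]
x' − x̄ = [505/142, 985/142] = K·y
y = (KᵀK)⁻¹·Kᵀ·(x' − x̄) = [-10, 15]
z = y + H·x̄ = [-10, 15] + [12, -12] = [2, 3]

z = [2, 3]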